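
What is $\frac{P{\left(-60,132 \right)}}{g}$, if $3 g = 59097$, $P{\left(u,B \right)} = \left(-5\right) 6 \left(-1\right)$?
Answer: $\frac{30}{19699} \approx 0.0015229$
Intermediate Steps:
$P{\left(u,B \right)} = 30$ ($P{\left(u,B \right)} = \left(-30\right) \left(-1\right) = 30$)
$g = 19699$ ($g = \frac{1}{3} \cdot 59097 = 19699$)
$\frac{P{\left(-60,132 \right)}}{g} = \frac{30}{19699}$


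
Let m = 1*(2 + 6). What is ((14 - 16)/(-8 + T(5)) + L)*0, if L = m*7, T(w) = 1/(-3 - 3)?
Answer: 0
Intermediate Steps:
m = 8 (m = 1*8 = 8)
T(w) = -⅙ (T(w) = 1/(-6) = -⅙)
L = 56 (L = 8*7 = 56)
((14 - 16)/(-8 + T(5)) + L)*0 = ((14 - 16)/(-8 - ⅙) + 56)*0 = (-2/(-49/6) + 56)*0 = (-2*(-6/49) + 56)*0 = (12/49 + 56)*0 = (2756/49)*0 = 0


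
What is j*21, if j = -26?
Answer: -546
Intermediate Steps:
j*21 = -26*21 = -546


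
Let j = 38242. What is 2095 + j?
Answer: 40337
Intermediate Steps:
2095 + j = 2095 + 38242 = 40337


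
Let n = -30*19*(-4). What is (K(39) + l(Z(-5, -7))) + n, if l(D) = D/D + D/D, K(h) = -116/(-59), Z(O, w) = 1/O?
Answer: 134754/59 ≈ 2284.0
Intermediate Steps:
K(h) = 116/59 (K(h) = -116*(-1/59) = 116/59)
l(D) = 2 (l(D) = 1 + 1 = 2)
n = 2280 (n = -570*(-4) = 2280)
(K(39) + l(Z(-5, -7))) + n = (116/59 + 2) + 2280 = 234/59 + 2280 = 134754/59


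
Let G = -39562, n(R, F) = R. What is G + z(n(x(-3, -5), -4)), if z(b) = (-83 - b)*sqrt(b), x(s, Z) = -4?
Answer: -39562 - 158*I ≈ -39562.0 - 158.0*I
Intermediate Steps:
z(b) = sqrt(b)*(-83 - b)
G + z(n(x(-3, -5), -4)) = -39562 + sqrt(-4)*(-83 - 1*(-4)) = -39562 + (2*I)*(-83 + 4) = -39562 + (2*I)*(-79) = -39562 - 158*I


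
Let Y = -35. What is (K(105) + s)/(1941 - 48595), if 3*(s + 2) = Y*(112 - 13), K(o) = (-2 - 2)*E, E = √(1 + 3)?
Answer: 1165/46654 ≈ 0.024971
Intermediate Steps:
E = 2 (E = √4 = 2)
K(o) = -8 (K(o) = (-2 - 2)*2 = -4*2 = -8)
s = -1157 (s = -2 + (-35*(112 - 13))/3 = -2 + (-35*99)/3 = -2 + (⅓)*(-3465) = -2 - 1155 = -1157)
(K(105) + s)/(1941 - 48595) = (-8 - 1157)/(1941 - 48595) = -1165/(-46654) = -1165*(-1/46654) = 1165/46654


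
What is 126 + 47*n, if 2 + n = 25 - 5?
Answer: 972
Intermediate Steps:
n = 18 (n = -2 + (25 - 5) = -2 + 20 = 18)
126 + 47*n = 126 + 47*18 = 126 + 846 = 972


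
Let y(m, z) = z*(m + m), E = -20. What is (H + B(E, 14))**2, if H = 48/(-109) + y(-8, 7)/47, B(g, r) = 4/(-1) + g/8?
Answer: 9125407729/104980516 ≈ 86.925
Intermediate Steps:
B(g, r) = -4 + g/8 (B(g, r) = 4*(-1) + g*(1/8) = -4 + g/8)
y(m, z) = 2*m*z (y(m, z) = z*(2*m) = 2*m*z)
H = -14464/5123 (H = 48/(-109) + (2*(-8)*7)/47 = 48*(-1/109) - 112*1/47 = -48/109 - 112/47 = -14464/5123 ≈ -2.8233)
(H + B(E, 14))**2 = (-14464/5123 + (-4 + (1/8)*(-20)))**2 = (-14464/5123 + (-4 - 5/2))**2 = (-14464/5123 - 13/2)**2 = (-95527/10246)**2 = 9125407729/104980516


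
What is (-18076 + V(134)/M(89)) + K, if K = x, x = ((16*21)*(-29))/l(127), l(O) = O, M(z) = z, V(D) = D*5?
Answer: -205095154/11303 ≈ -18145.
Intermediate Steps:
V(D) = 5*D
x = -9744/127 (x = ((16*21)*(-29))/127 = (336*(-29))*(1/127) = -9744*1/127 = -9744/127 ≈ -76.724)
K = -9744/127 ≈ -76.724
(-18076 + V(134)/M(89)) + K = (-18076 + (5*134)/89) - 9744/127 = (-18076 + 670*(1/89)) - 9744/127 = (-18076 + 670/89) - 9744/127 = -1608094/89 - 9744/127 = -205095154/11303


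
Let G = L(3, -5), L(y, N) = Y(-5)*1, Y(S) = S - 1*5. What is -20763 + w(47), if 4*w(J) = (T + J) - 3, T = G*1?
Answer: -41509/2 ≈ -20755.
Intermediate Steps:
Y(S) = -5 + S (Y(S) = S - 5 = -5 + S)
L(y, N) = -10 (L(y, N) = (-5 - 5)*1 = -10*1 = -10)
G = -10
T = -10 (T = -10*1 = -10)
w(J) = -13/4 + J/4 (w(J) = ((-10 + J) - 3)/4 = (-13 + J)/4 = -13/4 + J/4)
-20763 + w(47) = -20763 + (-13/4 + (1/4)*47) = -20763 + (-13/4 + 47/4) = -20763 + 17/2 = -41509/2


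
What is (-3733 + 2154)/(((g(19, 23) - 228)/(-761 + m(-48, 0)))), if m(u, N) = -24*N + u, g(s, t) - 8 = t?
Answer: -1277411/197 ≈ -6484.3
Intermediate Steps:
g(s, t) = 8 + t
m(u, N) = u - 24*N
(-3733 + 2154)/(((g(19, 23) - 228)/(-761 + m(-48, 0)))) = (-3733 + 2154)/((((8 + 23) - 228)/(-761 + (-48 - 24*0)))) = -1579*(-761 + (-48 + 0))/(31 - 228) = -1579/((-197/(-761 - 48))) = -1579/((-197/(-809))) = -1579/((-197*(-1/809))) = -1579/197/809 = -1579*809/197 = -1277411/197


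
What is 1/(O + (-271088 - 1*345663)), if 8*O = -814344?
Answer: -1/718544 ≈ -1.3917e-6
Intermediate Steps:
O = -101793 (O = (1/8)*(-814344) = -101793)
1/(O + (-271088 - 1*345663)) = 1/(-101793 + (-271088 - 1*345663)) = 1/(-101793 + (-271088 - 345663)) = 1/(-101793 - 616751) = 1/(-718544) = -1/718544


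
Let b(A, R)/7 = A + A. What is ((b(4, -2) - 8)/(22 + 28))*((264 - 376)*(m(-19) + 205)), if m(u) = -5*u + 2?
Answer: -811776/25 ≈ -32471.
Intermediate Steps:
m(u) = 2 - 5*u
b(A, R) = 14*A (b(A, R) = 7*(A + A) = 7*(2*A) = 14*A)
((b(4, -2) - 8)/(22 + 28))*((264 - 376)*(m(-19) + 205)) = ((14*4 - 8)/(22 + 28))*((264 - 376)*((2 - 5*(-19)) + 205)) = ((56 - 8)/50)*(-112*((2 + 95) + 205)) = (48*(1/50))*(-112*(97 + 205)) = 24*(-112*302)/25 = (24/25)*(-33824) = -811776/25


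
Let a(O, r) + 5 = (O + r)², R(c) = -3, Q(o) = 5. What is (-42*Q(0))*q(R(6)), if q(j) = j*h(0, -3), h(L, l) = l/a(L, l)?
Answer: -945/2 ≈ -472.50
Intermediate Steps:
a(O, r) = -5 + (O + r)²
h(L, l) = l/(-5 + (L + l)²)
q(j) = -3*j/4 (q(j) = j*(-3/(-5 + (0 - 3)²)) = j*(-3/(-5 + (-3)²)) = j*(-3/(-5 + 9)) = j*(-3/4) = j*(-3*¼) = j*(-¾) = -3*j/4)
(-42*Q(0))*q(R(6)) = (-42*5)*(-¾*(-3)) = -210*9/4 = -945/2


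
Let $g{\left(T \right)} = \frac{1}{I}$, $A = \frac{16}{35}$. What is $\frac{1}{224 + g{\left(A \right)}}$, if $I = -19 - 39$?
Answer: $\frac{58}{12991} \approx 0.0044646$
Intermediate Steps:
$I = -58$ ($I = -19 - 39 = -58$)
$A = \frac{16}{35}$ ($A = 16 \cdot \frac{1}{35} = \frac{16}{35} \approx 0.45714$)
$g{\left(T \right)} = - \frac{1}{58}$ ($g{\left(T \right)} = \frac{1}{-58} = - \frac{1}{58}$)
$\frac{1}{224 + g{\left(A \right)}} = \frac{1}{224 - \frac{1}{58}} = \frac{1}{\frac{12991}{58}} = \frac{58}{12991}$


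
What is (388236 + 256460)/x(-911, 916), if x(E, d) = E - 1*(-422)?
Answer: -644696/489 ≈ -1318.4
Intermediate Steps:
x(E, d) = 422 + E (x(E, d) = E + 422 = 422 + E)
(388236 + 256460)/x(-911, 916) = (388236 + 256460)/(422 - 911) = 644696/(-489) = 644696*(-1/489) = -644696/489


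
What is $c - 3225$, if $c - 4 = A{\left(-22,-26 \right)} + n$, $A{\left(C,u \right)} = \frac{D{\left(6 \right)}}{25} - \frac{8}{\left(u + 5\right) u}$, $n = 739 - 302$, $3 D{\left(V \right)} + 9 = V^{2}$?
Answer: $- \frac{18998443}{6825} \approx -2783.7$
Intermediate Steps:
$D{\left(V \right)} = -3 + \frac{V^{2}}{3}$
$n = 437$ ($n = 739 - 302 = 437$)
$A{\left(C,u \right)} = \frac{9}{25} - \frac{8}{u \left(5 + u\right)}$ ($A{\left(C,u \right)} = \frac{-3 + \frac{6^{2}}{3}}{25} - \frac{8}{\left(u + 5\right) u} = \left(-3 + \frac{1}{3} \cdot 36\right) \frac{1}{25} - \frac{8}{\left(5 + u\right) u} = \left(-3 + 12\right) \frac{1}{25} - \frac{8}{u \left(5 + u\right)} = 9 \cdot \frac{1}{25} - 8 \frac{1}{u \left(5 + u\right)} = \frac{9}{25} - \frac{8}{u \left(5 + u\right)}$)
$c = \frac{3012182}{6825}$ ($c = 4 + \left(\frac{-200 + 9 \left(-26\right)^{2} + 45 \left(-26\right)}{25 \left(-26\right) \left(5 - 26\right)} + 437\right) = 4 + \left(\frac{1}{25} \left(- \frac{1}{26}\right) \frac{1}{-21} \left(-200 + 9 \cdot 676 - 1170\right) + 437\right) = 4 + \left(\frac{1}{25} \left(- \frac{1}{26}\right) \left(- \frac{1}{21}\right) \left(-200 + 6084 - 1170\right) + 437\right) = 4 + \left(\frac{1}{25} \left(- \frac{1}{26}\right) \left(- \frac{1}{21}\right) 4714 + 437\right) = 4 + \left(\frac{2357}{6825} + 437\right) = 4 + \frac{2984882}{6825} = \frac{3012182}{6825} \approx 441.35$)
$c - 3225 = \frac{3012182}{6825} - 3225 = - \frac{18998443}{6825}$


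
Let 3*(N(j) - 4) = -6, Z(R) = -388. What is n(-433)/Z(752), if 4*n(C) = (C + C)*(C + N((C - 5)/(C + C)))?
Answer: -186623/776 ≈ -240.49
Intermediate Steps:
N(j) = 2 (N(j) = 4 + (⅓)*(-6) = 4 - 2 = 2)
n(C) = C*(2 + C)/2 (n(C) = ((C + C)*(C + 2))/4 = ((2*C)*(2 + C))/4 = (2*C*(2 + C))/4 = C*(2 + C)/2)
n(-433)/Z(752) = ((½)*(-433)*(2 - 433))/(-388) = ((½)*(-433)*(-431))*(-1/388) = (186623/2)*(-1/388) = -186623/776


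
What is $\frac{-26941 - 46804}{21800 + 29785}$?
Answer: $- \frac{14749}{10317} \approx -1.4296$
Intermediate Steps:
$\frac{-26941 - 46804}{21800 + 29785} = - \frac{73745}{51585} = \left(-73745\right) \frac{1}{51585} = - \frac{14749}{10317}$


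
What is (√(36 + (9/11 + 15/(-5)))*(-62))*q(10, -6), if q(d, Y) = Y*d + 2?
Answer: 7192*√1023/11 ≈ 20912.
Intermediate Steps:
q(d, Y) = 2 + Y*d
(√(36 + (9/11 + 15/(-5)))*(-62))*q(10, -6) = (√(36 + (9/11 + 15/(-5)))*(-62))*(2 - 6*10) = (√(36 + (9*(1/11) + 15*(-⅕)))*(-62))*(2 - 60) = (√(36 + (9/11 - 3))*(-62))*(-58) = (√(36 - 24/11)*(-62))*(-58) = (√(372/11)*(-62))*(-58) = ((2*√1023/11)*(-62))*(-58) = -124*√1023/11*(-58) = 7192*√1023/11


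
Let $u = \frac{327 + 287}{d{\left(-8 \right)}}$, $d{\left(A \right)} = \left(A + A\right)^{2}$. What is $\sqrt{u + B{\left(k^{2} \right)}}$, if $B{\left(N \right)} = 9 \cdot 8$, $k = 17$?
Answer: $\frac{\sqrt{19046}}{16} \approx 8.6255$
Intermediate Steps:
$B{\left(N \right)} = 72$
$d{\left(A \right)} = 4 A^{2}$ ($d{\left(A \right)} = \left(2 A\right)^{2} = 4 A^{2}$)
$u = \frac{307}{128}$ ($u = \frac{327 + 287}{4 \left(-8\right)^{2}} = \frac{614}{4 \cdot 64} = \frac{614}{256} = 614 \cdot \frac{1}{256} = \frac{307}{128} \approx 2.3984$)
$\sqrt{u + B{\left(k^{2} \right)}} = \sqrt{\frac{307}{128} + 72} = \sqrt{\frac{9523}{128}} = \frac{\sqrt{19046}}{16}$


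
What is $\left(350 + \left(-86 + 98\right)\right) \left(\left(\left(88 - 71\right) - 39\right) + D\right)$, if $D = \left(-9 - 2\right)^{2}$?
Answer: $35838$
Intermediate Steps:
$D = 121$ ($D = \left(-11\right)^{2} = 121$)
$\left(350 + \left(-86 + 98\right)\right) \left(\left(\left(88 - 71\right) - 39\right) + D\right) = \left(350 + \left(-86 + 98\right)\right) \left(\left(\left(88 - 71\right) - 39\right) + 121\right) = \left(350 + 12\right) \left(\left(17 - 39\right) + 121\right) = 362 \left(-22 + 121\right) = 362 \cdot 99 = 35838$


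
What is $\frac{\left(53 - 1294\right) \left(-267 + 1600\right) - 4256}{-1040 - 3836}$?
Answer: $\frac{1658509}{4876} \approx 340.14$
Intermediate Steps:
$\frac{\left(53 - 1294\right) \left(-267 + 1600\right) - 4256}{-1040 - 3836} = \frac{\left(-1241\right) 1333 - 4256}{-4876} = \left(-1654253 - 4256\right) \left(- \frac{1}{4876}\right) = \left(-1658509\right) \left(- \frac{1}{4876}\right) = \frac{1658509}{4876}$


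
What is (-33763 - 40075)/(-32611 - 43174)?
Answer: 73838/75785 ≈ 0.97431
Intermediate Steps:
(-33763 - 40075)/(-32611 - 43174) = -73838/(-75785) = -73838*(-1/75785) = 73838/75785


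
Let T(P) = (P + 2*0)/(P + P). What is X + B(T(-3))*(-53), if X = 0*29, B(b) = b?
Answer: -53/2 ≈ -26.500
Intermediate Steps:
T(P) = ½ (T(P) = (P + 0)/((2*P)) = P*(1/(2*P)) = ½)
X = 0
X + B(T(-3))*(-53) = 0 + (½)*(-53) = 0 - 53/2 = -53/2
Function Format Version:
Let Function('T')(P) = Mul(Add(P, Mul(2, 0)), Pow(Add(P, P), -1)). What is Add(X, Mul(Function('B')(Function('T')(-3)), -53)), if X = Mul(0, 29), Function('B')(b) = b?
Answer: Rational(-53, 2) ≈ -26.500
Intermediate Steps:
Function('T')(P) = Rational(1, 2) (Function('T')(P) = Mul(Add(P, 0), Pow(Mul(2, P), -1)) = Mul(P, Mul(Rational(1, 2), Pow(P, -1))) = Rational(1, 2))
X = 0
Add(X, Mul(Function('B')(Function('T')(-3)), -53)) = Add(0, Mul(Rational(1, 2), -53)) = Add(0, Rational(-53, 2)) = Rational(-53, 2)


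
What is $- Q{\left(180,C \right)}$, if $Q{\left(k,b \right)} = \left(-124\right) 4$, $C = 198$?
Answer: $496$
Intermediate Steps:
$Q{\left(k,b \right)} = -496$
$- Q{\left(180,C \right)} = \left(-1\right) \left(-496\right) = 496$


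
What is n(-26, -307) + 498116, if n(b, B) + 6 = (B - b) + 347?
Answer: 498176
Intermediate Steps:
n(b, B) = 341 + B - b (n(b, B) = -6 + ((B - b) + 347) = -6 + (347 + B - b) = 341 + B - b)
n(-26, -307) + 498116 = (341 - 307 - 1*(-26)) + 498116 = (341 - 307 + 26) + 498116 = 60 + 498116 = 498176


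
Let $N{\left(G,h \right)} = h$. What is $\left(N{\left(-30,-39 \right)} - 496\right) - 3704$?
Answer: $-4239$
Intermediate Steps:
$\left(N{\left(-30,-39 \right)} - 496\right) - 3704 = \left(-39 - 496\right) - 3704 = -535 - 3704 = -4239$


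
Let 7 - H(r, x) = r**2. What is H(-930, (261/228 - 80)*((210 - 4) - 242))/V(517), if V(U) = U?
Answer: -864893/517 ≈ -1672.9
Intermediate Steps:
H(r, x) = 7 - r**2
H(-930, (261/228 - 80)*((210 - 4) - 242))/V(517) = (7 - 1*(-930)**2)/517 = (7 - 1*864900)*(1/517) = (7 - 864900)*(1/517) = -864893*1/517 = -864893/517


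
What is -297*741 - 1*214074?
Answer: -434151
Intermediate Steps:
-297*741 - 1*214074 = -220077 - 214074 = -434151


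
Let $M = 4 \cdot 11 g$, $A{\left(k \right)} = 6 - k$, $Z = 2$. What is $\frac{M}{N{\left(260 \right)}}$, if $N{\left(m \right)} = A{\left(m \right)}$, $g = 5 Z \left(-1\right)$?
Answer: $\frac{220}{127} \approx 1.7323$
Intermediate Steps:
$g = -10$ ($g = 5 \cdot 2 \left(-1\right) = 10 \left(-1\right) = -10$)
$N{\left(m \right)} = 6 - m$
$M = -440$ ($M = 4 \cdot 11 \left(-10\right) = 44 \left(-10\right) = -440$)
$\frac{M}{N{\left(260 \right)}} = - \frac{440}{6 - 260} = - \frac{440}{-254} = \left(-440\right) \left(- \frac{1}{254}\right) = \frac{220}{127}$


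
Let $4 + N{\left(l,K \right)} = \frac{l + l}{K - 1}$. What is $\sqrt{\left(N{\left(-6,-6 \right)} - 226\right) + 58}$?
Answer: $\frac{2 i \sqrt{2086}}{7} \approx 13.049 i$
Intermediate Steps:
$N{\left(l,K \right)} = -4 + \frac{2 l}{-1 + K}$ ($N{\left(l,K \right)} = -4 + \frac{l + l}{K - 1} = -4 + \frac{2 l}{-1 + K}$)
$\sqrt{\left(N{\left(-6,-6 \right)} - 226\right) + 58} = \sqrt{\left(\frac{2 \left(2 - 6 - -12\right)}{-1 - 6} - 226\right) + 58} = \sqrt{\left(\frac{2 \left(2 - 6 + 12\right)}{-7} - 226\right) + 58} = \sqrt{\left(2 \left(- \frac{1}{7}\right) 8 - 226\right) + 58} = \sqrt{\left(- \frac{16}{7} - 226\right) + 58} = \sqrt{- \frac{1598}{7} + 58} = \sqrt{- \frac{1192}{7}} = \frac{2 i \sqrt{2086}}{7}$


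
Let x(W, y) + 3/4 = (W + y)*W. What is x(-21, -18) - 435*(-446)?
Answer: 779313/4 ≈ 1.9483e+5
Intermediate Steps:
x(W, y) = -¾ + W*(W + y) (x(W, y) = -¾ + (W + y)*W = -¾ + W*(W + y))
x(-21, -18) - 435*(-446) = (-¾ + (-21)² - 21*(-18)) - 435*(-446) = (-¾ + 441 + 378) + 194010 = 3273/4 + 194010 = 779313/4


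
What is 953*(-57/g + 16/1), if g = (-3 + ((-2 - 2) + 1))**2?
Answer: 164869/12 ≈ 13739.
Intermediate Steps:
g = 36 (g = (-3 + (-4 + 1))**2 = (-3 - 3)**2 = (-6)**2 = 36)
953*(-57/g + 16/1) = 953*(-57/36 + 16/1) = 953*(-57*1/36 + 16*1) = 953*(-19/12 + 16) = 953*(173/12) = 164869/12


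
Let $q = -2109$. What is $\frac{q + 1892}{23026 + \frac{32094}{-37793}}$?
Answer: $- \frac{8201081}{870189524} \approx -0.0094245$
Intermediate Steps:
$\frac{q + 1892}{23026 + \frac{32094}{-37793}} = \frac{-2109 + 1892}{23026 + \frac{32094}{-37793}} = - \frac{217}{23026 + 32094 \left(- \frac{1}{37793}\right)} = - \frac{217}{23026 - \frac{32094}{37793}} = - \frac{217}{\frac{870189524}{37793}} = \left(-217\right) \frac{37793}{870189524} = - \frac{8201081}{870189524}$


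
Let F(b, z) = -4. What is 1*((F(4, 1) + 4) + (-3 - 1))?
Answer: -4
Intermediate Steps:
1*((F(4, 1) + 4) + (-3 - 1)) = 1*((-4 + 4) + (-3 - 1)) = 1*(0 - 4) = 1*(-4) = -4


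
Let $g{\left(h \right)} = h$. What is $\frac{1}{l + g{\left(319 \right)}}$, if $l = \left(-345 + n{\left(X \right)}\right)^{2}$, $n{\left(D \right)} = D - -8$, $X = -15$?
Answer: $\frac{1}{124223} \approx 8.05 \cdot 10^{-6}$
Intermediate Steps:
$n{\left(D \right)} = 8 + D$ ($n{\left(D \right)} = D + 8 = 8 + D$)
$l = 123904$ ($l = \left(-345 + \left(8 - 15\right)\right)^{2} = \left(-345 - 7\right)^{2} = \left(-352\right)^{2} = 123904$)
$\frac{1}{l + g{\left(319 \right)}} = \frac{1}{123904 + 319} = \frac{1}{124223}$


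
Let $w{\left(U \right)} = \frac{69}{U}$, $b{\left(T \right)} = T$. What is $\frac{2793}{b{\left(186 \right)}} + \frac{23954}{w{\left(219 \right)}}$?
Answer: $\frac{108437217}{1426} \approx 76043.0$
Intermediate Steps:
$\frac{2793}{b{\left(186 \right)}} + \frac{23954}{w{\left(219 \right)}} = \frac{2793}{186} + \frac{23954}{69 \cdot \frac{1}{219}} = 2793 \cdot \frac{1}{186} + \frac{23954}{69 \cdot \frac{1}{219}} = \frac{931}{62} + \frac{23954}{\frac{23}{73}} = \frac{931}{62} + 23954 \cdot \frac{73}{23} = \frac{931}{62} + \frac{1748642}{23} = \frac{108437217}{1426}$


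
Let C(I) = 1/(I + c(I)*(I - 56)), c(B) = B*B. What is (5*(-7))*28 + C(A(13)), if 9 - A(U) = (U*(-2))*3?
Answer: -230031479/234726 ≈ -980.00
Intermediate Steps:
c(B) = B**2
A(U) = 9 + 6*U (A(U) = 9 - U*(-2)*3 = 9 - (-2*U)*3 = 9 - (-6)*U = 9 + 6*U)
C(I) = 1/(I + I**2*(-56 + I)) (C(I) = 1/(I + I**2*(I - 56)) = 1/(I + I**2*(-56 + I)))
(5*(-7))*28 + C(A(13)) = (5*(-7))*28 + 1/((9 + 6*13)*(1 + (9 + 6*13)**2 - 56*(9 + 6*13))) = -35*28 + 1/((9 + 78)*(1 + (9 + 78)**2 - 56*(9 + 78))) = -980 + 1/(87*(1 + 87**2 - 56*87)) = -980 + 1/(87*(1 + 7569 - 4872)) = -980 + (1/87)/2698 = -980 + (1/87)*(1/2698) = -980 + 1/234726 = -230031479/234726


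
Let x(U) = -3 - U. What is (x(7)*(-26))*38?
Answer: 9880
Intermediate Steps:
(x(7)*(-26))*38 = ((-3 - 1*7)*(-26))*38 = ((-3 - 7)*(-26))*38 = -10*(-26)*38 = 260*38 = 9880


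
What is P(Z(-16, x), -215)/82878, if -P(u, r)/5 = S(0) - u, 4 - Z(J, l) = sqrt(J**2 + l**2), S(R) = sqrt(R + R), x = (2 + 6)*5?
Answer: 10/41439 - 20*sqrt(29)/41439 ≈ -0.0023578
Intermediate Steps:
x = 40 (x = 8*5 = 40)
S(R) = sqrt(2)*sqrt(R) (S(R) = sqrt(2*R) = sqrt(2)*sqrt(R))
Z(J, l) = 4 - sqrt(J**2 + l**2)
P(u, r) = 5*u (P(u, r) = -5*(sqrt(2)*sqrt(0) - u) = -5*(sqrt(2)*0 - u) = -5*(0 - u) = -(-5)*u = 5*u)
P(Z(-16, x), -215)/82878 = (5*(4 - sqrt((-16)**2 + 40**2)))/82878 = (5*(4 - sqrt(256 + 1600)))*(1/82878) = (5*(4 - sqrt(1856)))*(1/82878) = (5*(4 - 8*sqrt(29)))*(1/82878) = (20 - 40*sqrt(29))*(1/82878) = 10/41439 - 20*sqrt(29)/41439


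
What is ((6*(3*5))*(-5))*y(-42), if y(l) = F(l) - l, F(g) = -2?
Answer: -18000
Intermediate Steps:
y(l) = -2 - l
((6*(3*5))*(-5))*y(-42) = ((6*(3*5))*(-5))*(-2 - 1*(-42)) = ((6*15)*(-5))*(-2 + 42) = (90*(-5))*40 = -450*40 = -18000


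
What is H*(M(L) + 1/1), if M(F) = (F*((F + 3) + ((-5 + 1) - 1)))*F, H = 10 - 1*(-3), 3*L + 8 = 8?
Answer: 13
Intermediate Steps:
L = 0 (L = -8/3 + (⅓)*8 = -8/3 + 8/3 = 0)
H = 13 (H = 10 + 3 = 13)
M(F) = F²*(-2 + F) (M(F) = (F*((3 + F) + (-4 - 1)))*F = (F*((3 + F) - 5))*F = (F*(-2 + F))*F = F²*(-2 + F))
H*(M(L) + 1/1) = 13*(0²*(-2 + 0) + 1/1) = 13*(0*(-2) + 1) = 13*(0 + 1) = 13*1 = 13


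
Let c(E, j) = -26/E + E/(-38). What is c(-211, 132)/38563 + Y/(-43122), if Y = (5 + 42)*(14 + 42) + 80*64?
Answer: -399156915945/2222206989058 ≈ -0.17962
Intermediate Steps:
c(E, j) = -26/E - E/38 (c(E, j) = -26/E + E*(-1/38) = -26/E - E/38)
Y = 7752 (Y = 47*56 + 5120 = 2632 + 5120 = 7752)
c(-211, 132)/38563 + Y/(-43122) = (-26/(-211) - 1/38*(-211))/38563 + 7752/(-43122) = (-26*(-1/211) + 211/38)*(1/38563) + 7752*(-1/43122) = (26/211 + 211/38)*(1/38563) - 1292/7187 = (45509/8018)*(1/38563) - 1292/7187 = 45509/309198134 - 1292/7187 = -399156915945/2222206989058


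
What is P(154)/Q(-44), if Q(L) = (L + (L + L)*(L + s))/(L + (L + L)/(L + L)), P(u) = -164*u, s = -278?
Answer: 24682/643 ≈ 38.386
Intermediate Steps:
Q(L) = (L + 2*L*(-278 + L))/(1 + L) (Q(L) = (L + (L + L)*(L - 278))/(L + (L + L)/(L + L)) = (L + (2*L)*(-278 + L))/(L + (2*L)/((2*L))) = (L + 2*L*(-278 + L))/(L + (2*L)*(1/(2*L))) = (L + 2*L*(-278 + L))/(L + 1) = (L + 2*L*(-278 + L))/(1 + L))
P(154)/Q(-44) = (-164*154)/((-44*(-555 + 2*(-44))/(1 - 44))) = -25256*43/(44*(-555 - 88)) = -25256/((-44*(-1/43)*(-643))) = -25256/(-28292/43) = -25256*(-43/28292) = 24682/643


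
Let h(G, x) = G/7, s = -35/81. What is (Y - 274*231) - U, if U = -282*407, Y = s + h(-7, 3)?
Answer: 4169764/81 ≈ 51479.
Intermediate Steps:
s = -35/81 (s = -35*1/81 = -35/81 ≈ -0.43210)
h(G, x) = G/7 (h(G, x) = G*(1/7) = G/7)
Y = -116/81 (Y = -35/81 + (1/7)*(-7) = -35/81 - 1 = -116/81 ≈ -1.4321)
U = -114774
(Y - 274*231) - U = (-116/81 - 274*231) - 1*(-114774) = (-116/81 - 63294) + 114774 = -5126930/81 + 114774 = 4169764/81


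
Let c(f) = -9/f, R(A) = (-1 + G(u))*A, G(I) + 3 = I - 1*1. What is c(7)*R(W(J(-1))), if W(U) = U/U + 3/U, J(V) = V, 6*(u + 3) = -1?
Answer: -21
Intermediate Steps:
u = -19/6 (u = -3 + (⅙)*(-1) = -3 - ⅙ = -19/6 ≈ -3.1667)
G(I) = -4 + I (G(I) = -3 + (I - 1*1) = -3 + (I - 1) = -3 + (-1 + I) = -4 + I)
W(U) = 1 + 3/U
R(A) = -49*A/6 (R(A) = (-1 + (-4 - 19/6))*A = (-1 - 43/6)*A = -49*A/6)
c(7)*R(W(J(-1))) = (-9/7)*(-49*(3 - 1)/(6*(-1))) = (-9*⅐)*(-(-49)*2/6) = -(-21)*(-2)/2 = -9/7*49/3 = -21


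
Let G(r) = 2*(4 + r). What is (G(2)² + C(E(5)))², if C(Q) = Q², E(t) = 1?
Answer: 21025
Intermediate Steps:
G(r) = 8 + 2*r
(G(2)² + C(E(5)))² = ((8 + 2*2)² + 1²)² = ((8 + 4)² + 1)² = (12² + 1)² = (144 + 1)² = 145² = 21025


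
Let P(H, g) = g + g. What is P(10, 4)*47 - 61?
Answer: 315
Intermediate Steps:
P(H, g) = 2*g
P(10, 4)*47 - 61 = (2*4)*47 - 61 = 8*47 - 61 = 376 - 61 = 315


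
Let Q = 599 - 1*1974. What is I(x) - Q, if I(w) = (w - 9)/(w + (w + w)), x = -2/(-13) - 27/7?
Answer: 1391281/1011 ≈ 1376.1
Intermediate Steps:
x = -337/91 (x = -2*(-1/13) - 27*⅐ = 2/13 - 27/7 = -337/91 ≈ -3.7033)
I(w) = (-9 + w)/(3*w) (I(w) = (-9 + w)/(w + 2*w) = (-9 + w)/((3*w)) = (-9 + w)*(1/(3*w)) = (-9 + w)/(3*w))
Q = -1375 (Q = 599 - 1974 = -1375)
I(x) - Q = (-9 - 337/91)/(3*(-337/91)) - 1*(-1375) = (⅓)*(-91/337)*(-1156/91) + 1375 = 1156/1011 + 1375 = 1391281/1011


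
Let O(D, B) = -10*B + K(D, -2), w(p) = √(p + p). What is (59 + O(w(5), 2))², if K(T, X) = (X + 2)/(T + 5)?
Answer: 1521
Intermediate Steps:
w(p) = √2*√p (w(p) = √(2*p) = √2*√p)
K(T, X) = (2 + X)/(5 + T)
O(D, B) = -10*B (O(D, B) = -10*B + (2 - 2)/(5 + D) = -10*B + 0/(5 + D) = -10*B + 0 = -10*B)
(59 + O(w(5), 2))² = (59 - 10*2)² = (59 - 20)² = 39² = 1521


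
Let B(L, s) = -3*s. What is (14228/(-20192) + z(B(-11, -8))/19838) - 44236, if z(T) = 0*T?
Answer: -223306885/5048 ≈ -44237.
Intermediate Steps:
z(T) = 0
(14228/(-20192) + z(B(-11, -8))/19838) - 44236 = (14228/(-20192) + 0/19838) - 44236 = (14228*(-1/20192) + 0*(1/19838)) - 44236 = (-3557/5048 + 0) - 44236 = -3557/5048 - 44236 = -223306885/5048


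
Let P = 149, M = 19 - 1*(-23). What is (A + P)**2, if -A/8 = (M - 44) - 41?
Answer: 243049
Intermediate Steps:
M = 42 (M = 19 + 23 = 42)
A = 344 (A = -8*((42 - 44) - 41) = -8*(-2 - 41) = -8*(-43) = 344)
(A + P)**2 = (344 + 149)**2 = 493**2 = 243049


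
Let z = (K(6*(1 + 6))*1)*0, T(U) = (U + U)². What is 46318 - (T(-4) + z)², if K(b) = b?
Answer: 42222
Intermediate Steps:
T(U) = 4*U² (T(U) = (2*U)² = 4*U²)
z = 0 (z = ((6*(1 + 6))*1)*0 = ((6*7)*1)*0 = (42*1)*0 = 42*0 = 0)
46318 - (T(-4) + z)² = 46318 - (4*(-4)² + 0)² = 46318 - (4*16 + 0)² = 46318 - (64 + 0)² = 46318 - 1*64² = 46318 - 1*4096 = 46318 - 4096 = 42222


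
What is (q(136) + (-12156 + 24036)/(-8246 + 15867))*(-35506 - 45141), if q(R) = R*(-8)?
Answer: 667738449896/7621 ≈ 8.7618e+7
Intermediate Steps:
q(R) = -8*R
(q(136) + (-12156 + 24036)/(-8246 + 15867))*(-35506 - 45141) = (-8*136 + (-12156 + 24036)/(-8246 + 15867))*(-35506 - 45141) = (-1088 + 11880/7621)*(-80647) = -8279768/7621*(-80647) = 667738449896/7621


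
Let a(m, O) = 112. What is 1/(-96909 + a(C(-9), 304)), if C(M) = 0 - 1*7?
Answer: -1/96797 ≈ -1.0331e-5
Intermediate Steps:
C(M) = -7 (C(M) = 0 - 7 = -7)
1/(-96909 + a(C(-9), 304)) = 1/(-96909 + 112) = 1/(-96797) = -1/96797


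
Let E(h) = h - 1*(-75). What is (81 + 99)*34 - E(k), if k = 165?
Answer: 5880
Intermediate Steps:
E(h) = 75 + h (E(h) = h + 75 = 75 + h)
(81 + 99)*34 - E(k) = (81 + 99)*34 - (75 + 165) = 180*34 - 1*240 = 6120 - 240 = 5880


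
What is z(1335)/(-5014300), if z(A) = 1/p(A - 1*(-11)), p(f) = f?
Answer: -1/6749247800 ≈ -1.4816e-10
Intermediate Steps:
z(A) = 1/(11 + A) (z(A) = 1/(A - 1*(-11)) = 1/(A + 11) = 1/(11 + A))
z(1335)/(-5014300) = 1/((11 + 1335)*(-5014300)) = -1/5014300/1346 = (1/1346)*(-1/5014300) = -1/6749247800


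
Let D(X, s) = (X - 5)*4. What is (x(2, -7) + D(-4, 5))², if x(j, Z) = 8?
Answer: 784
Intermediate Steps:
D(X, s) = -20 + 4*X (D(X, s) = (-5 + X)*4 = -20 + 4*X)
(x(2, -7) + D(-4, 5))² = (8 + (-20 + 4*(-4)))² = (8 + (-20 - 16))² = (8 - 36)² = (-28)² = 784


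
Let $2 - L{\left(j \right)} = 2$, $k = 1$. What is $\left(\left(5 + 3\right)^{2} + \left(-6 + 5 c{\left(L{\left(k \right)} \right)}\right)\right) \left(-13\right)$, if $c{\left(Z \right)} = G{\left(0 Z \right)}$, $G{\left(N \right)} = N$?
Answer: $-754$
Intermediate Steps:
$L{\left(j \right)} = 0$ ($L{\left(j \right)} = 2 - 2 = 0$)
$c{\left(Z \right)} = 0$ ($c{\left(Z \right)} = 0 Z = 0$)
$\left(\left(5 + 3\right)^{2} + \left(-6 + 5 c{\left(L{\left(k \right)} \right)}\right)\right) \left(-13\right) = \left(\left(5 + 3\right)^{2} + \left(-6 + 5 \cdot 0\right)\right) \left(-13\right) = \left(8^{2} + \left(-6 + 0\right)\right) \left(-13\right) = \left(64 - 6\right) \left(-13\right) = 58 \left(-13\right) = -754$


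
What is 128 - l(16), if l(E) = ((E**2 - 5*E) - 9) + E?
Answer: -55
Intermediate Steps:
l(E) = -9 + E**2 - 4*E (l(E) = (-9 + E**2 - 5*E) + E = -9 + E**2 - 4*E)
128 - l(16) = 128 - (-9 + 16**2 - 4*16) = 128 - (-9 + 256 - 64) = 128 - 1*183 = 128 - 183 = -55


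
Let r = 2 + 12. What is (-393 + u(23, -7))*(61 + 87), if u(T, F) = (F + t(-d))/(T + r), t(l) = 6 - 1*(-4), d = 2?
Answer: -58152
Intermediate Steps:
r = 14
t(l) = 10 (t(l) = 6 + 4 = 10)
u(T, F) = (10 + F)/(14 + T) (u(T, F) = (F + 10)/(T + 14) = (10 + F)/(14 + T))
(-393 + u(23, -7))*(61 + 87) = (-393 + (10 - 7)/(14 + 23))*(61 + 87) = (-393 + 3/37)*148 = -14538/37*148 = -58152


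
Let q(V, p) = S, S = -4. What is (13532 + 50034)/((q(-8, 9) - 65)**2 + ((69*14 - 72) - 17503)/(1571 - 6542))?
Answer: 157993293/11841770 ≈ 13.342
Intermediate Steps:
q(V, p) = -4
(13532 + 50034)/((q(-8, 9) - 65)**2 + ((69*14 - 72) - 17503)/(1571 - 6542)) = (13532 + 50034)/((-4 - 65)**2 + ((69*14 - 72) - 17503)/(1571 - 6542)) = 63566/((-69)**2 + ((966 - 72) - 17503)/(-4971)) = 63566/(4761 + (894 - 17503)*(-1/4971)) = 63566/(4761 - 16609*(-1/4971)) = 63566/(4761 + 16609/4971) = 63566/(23683540/4971) = 63566*(4971/23683540) = 157993293/11841770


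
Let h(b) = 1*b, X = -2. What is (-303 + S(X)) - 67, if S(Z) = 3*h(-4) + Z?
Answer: -384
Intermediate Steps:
h(b) = b
S(Z) = -12 + Z (S(Z) = 3*(-4) + Z = -12 + Z)
(-303 + S(X)) - 67 = (-303 + (-12 - 2)) - 67 = (-303 - 14) - 67 = -317 - 67 = -384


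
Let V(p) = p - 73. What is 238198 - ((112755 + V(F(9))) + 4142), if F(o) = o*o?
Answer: 121293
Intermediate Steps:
F(o) = o**2
V(p) = -73 + p
238198 - ((112755 + V(F(9))) + 4142) = 238198 - ((112755 + (-73 + 9**2)) + 4142) = 238198 - ((112755 + (-73 + 81)) + 4142) = 238198 - ((112755 + 8) + 4142) = 238198 - (112763 + 4142) = 238198 - 1*116905 = 238198 - 116905 = 121293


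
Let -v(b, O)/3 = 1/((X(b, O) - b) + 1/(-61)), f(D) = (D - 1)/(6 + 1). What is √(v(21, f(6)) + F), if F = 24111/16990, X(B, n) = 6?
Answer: √24506459820165/3890710 ≈ 1.2724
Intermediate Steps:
f(D) = -⅐ + D/7 (f(D) = (-1 + D)/7 = (-1 + D)*(⅐) = -⅐ + D/7)
F = 24111/16990 (F = 24111*(1/16990) = 24111/16990 ≈ 1.4191)
v(b, O) = -3/(365/61 - b) (v(b, O) = -3/((6 - b) + 1/(-61)) = -3/((6 - b) - 1/61) = -3/(365/61 - b))
√(v(21, f(6)) + F) = √(183/(-365 + 61*21) + 24111/16990) = √(183/(-365 + 1281) + 24111/16990) = √(183/916 + 24111/16990) = √(12597423/7781420) = √24506459820165/3890710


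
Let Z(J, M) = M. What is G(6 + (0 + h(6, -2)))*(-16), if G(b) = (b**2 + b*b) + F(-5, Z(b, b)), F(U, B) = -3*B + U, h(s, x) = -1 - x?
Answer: -1152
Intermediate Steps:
F(U, B) = U - 3*B
G(b) = -5 - 3*b + 2*b**2 (G(b) = (b**2 + b*b) + (-5 - 3*b) = (b**2 + b**2) + (-5 - 3*b) = 2*b**2 + (-5 - 3*b) = -5 - 3*b + 2*b**2)
G(6 + (0 + h(6, -2)))*(-16) = (-5 - 3*(6 + (0 + (-1 - 1*(-2)))) + 2*(6 + (0 + (-1 - 1*(-2))))**2)*(-16) = (-5 - 3*(6 + (0 + (-1 + 2))) + 2*(6 + (0 + (-1 + 2)))**2)*(-16) = (-5 - 3*(6 + (0 + 1)) + 2*(6 + (0 + 1))**2)*(-16) = (-5 - 3*(6 + 1) + 2*(6 + 1)**2)*(-16) = (-5 - 3*7 + 2*7**2)*(-16) = (-5 - 21 + 2*49)*(-16) = (-5 - 21 + 98)*(-16) = 72*(-16) = -1152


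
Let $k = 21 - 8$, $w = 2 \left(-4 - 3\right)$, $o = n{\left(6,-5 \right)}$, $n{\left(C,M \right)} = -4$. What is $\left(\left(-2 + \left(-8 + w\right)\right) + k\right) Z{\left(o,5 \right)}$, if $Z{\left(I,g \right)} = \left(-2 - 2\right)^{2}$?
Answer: $-176$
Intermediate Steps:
$o = -4$
$Z{\left(I,g \right)} = 16$ ($Z{\left(I,g \right)} = \left(-4\right)^{2} = 16$)
$w = -14$ ($w = 2 \left(-7\right) = -14$)
$k = 13$
$\left(\left(-2 + \left(-8 + w\right)\right) + k\right) Z{\left(o,5 \right)} = \left(\left(-2 - 22\right) + 13\right) 16 = \left(-24 + 13\right) 16 = \left(-11\right) 16 = -176$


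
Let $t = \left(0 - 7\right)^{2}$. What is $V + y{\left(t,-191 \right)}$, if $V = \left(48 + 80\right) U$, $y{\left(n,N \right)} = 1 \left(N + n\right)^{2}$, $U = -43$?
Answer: $14660$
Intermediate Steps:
$t = 49$ ($t = \left(-7\right)^{2} = 49$)
$y{\left(n,N \right)} = \left(N + n\right)^{2}$
$V = -5504$ ($V = \left(48 + 80\right) \left(-43\right) = 128 \left(-43\right) = -5504$)
$V + y{\left(t,-191 \right)} = -5504 + \left(-191 + 49\right)^{2} = -5504 + \left(-142\right)^{2} = -5504 + 20164 = 14660$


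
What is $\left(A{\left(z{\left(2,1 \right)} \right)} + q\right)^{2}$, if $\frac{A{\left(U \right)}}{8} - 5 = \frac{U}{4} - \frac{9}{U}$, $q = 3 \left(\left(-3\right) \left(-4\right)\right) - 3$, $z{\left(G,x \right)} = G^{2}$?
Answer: $3969$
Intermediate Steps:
$q = 33$ ($q = 3 \cdot 12 - 3 = 36 - 3 = 33$)
$A{\left(U \right)} = 40 - \frac{72}{U} + 2 U$ ($A{\left(U \right)} = 40 + 8 \left(\frac{U}{4} - \frac{9}{U}\right) = 40 + 8 \left(- \frac{9}{U} + \frac{U}{4}\right) = 40 + \left(- \frac{72}{U} + 2 U\right) = 40 - \frac{72}{U} + 2 U$)
$\left(A{\left(z{\left(2,1 \right)} \right)} + q\right)^{2} = \left(\left(40 - \frac{72}{2^{2}} + 2 \cdot 2^{2}\right) + 33\right)^{2} = \left(\left(40 - \frac{72}{4} + 2 \cdot 4\right) + 33\right)^{2} = \left(\left(40 - 18 + 8\right) + 33\right)^{2} = \left(30 + 33\right)^{2} = 63^{2} = 3969$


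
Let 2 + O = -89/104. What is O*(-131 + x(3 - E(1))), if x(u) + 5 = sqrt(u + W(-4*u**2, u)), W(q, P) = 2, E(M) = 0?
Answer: 5049/13 - 297*sqrt(5)/104 ≈ 382.00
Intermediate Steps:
O = -297/104 (O = -2 - 89/104 = -297/104 ≈ -2.8558)
x(u) = -5 + sqrt(2 + u) (x(u) = -5 + sqrt(u + 2) = -5 + sqrt(2 + u))
O*(-131 + x(3 - E(1))) = -297*(-131 + (-5 + sqrt(2 + (3 - 1*0))))/104 = -297*(-131 + (-5 + sqrt(2 + (3 + 0))))/104 = -297*(-131 + (-5 + sqrt(2 + 3)))/104 = -297*(-131 + (-5 + sqrt(5)))/104 = -297*(-136 + sqrt(5))/104 = 5049/13 - 297*sqrt(5)/104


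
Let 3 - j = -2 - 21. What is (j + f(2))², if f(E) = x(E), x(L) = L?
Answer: 784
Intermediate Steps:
f(E) = E
j = 26 (j = 3 - (-2 - 21) = 3 - 1*(-23) = 3 + 23 = 26)
(j + f(2))² = (26 + 2)² = 28² = 784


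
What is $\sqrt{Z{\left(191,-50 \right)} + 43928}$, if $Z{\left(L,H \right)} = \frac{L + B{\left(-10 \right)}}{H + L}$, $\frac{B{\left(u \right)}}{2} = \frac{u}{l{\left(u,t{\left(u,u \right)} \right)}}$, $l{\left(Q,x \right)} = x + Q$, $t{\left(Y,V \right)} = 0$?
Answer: $\frac{7 \sqrt{17823669}}{141} \approx 209.59$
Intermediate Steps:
$l{\left(Q,x \right)} = Q + x$
$B{\left(u \right)} = 2$ ($B{\left(u \right)} = 2 \frac{u}{u + 0} = 2 \frac{u}{u} = 2 \cdot 1 = 2$)
$Z{\left(L,H \right)} = \frac{2 + L}{H + L}$ ($Z{\left(L,H \right)} = \frac{L + 2}{H + L} = \frac{2 + L}{H + L}$)
$\sqrt{Z{\left(191,-50 \right)} + 43928} = \sqrt{\frac{2 + 191}{-50 + 191} + 43928} = \sqrt{\frac{1}{141} \cdot 193 + 43928} = \sqrt{\frac{193}{141} + 43928} = \sqrt{\frac{6194041}{141}} = \frac{7 \sqrt{17823669}}{141}$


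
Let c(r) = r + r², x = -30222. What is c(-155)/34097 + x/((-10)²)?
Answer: -73435181/243550 ≈ -301.52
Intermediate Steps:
c(-155)/34097 + x/((-10)²) = -155*(1 - 155)/34097 - 30222/((-10)²) = -155*(-154)*(1/34097) - 30222/100 = 23870*(1/34097) - 30222*1/100 = 3410/4871 - 15111/50 = -73435181/243550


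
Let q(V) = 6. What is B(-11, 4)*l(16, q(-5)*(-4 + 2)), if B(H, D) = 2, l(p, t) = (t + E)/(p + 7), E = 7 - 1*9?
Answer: -28/23 ≈ -1.2174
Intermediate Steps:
E = -2 (E = 7 - 9 = -2)
l(p, t) = (-2 + t)/(7 + p) (l(p, t) = (t - 2)/(p + 7) = (-2 + t)/(7 + p))
B(-11, 4)*l(16, q(-5)*(-4 + 2)) = 2*((-2 + 6*(-4 + 2))/(7 + 16)) = 2*((-2 + 6*(-2))/23) = 2*((-2 - 12)/23) = 2*((1/23)*(-14)) = 2*(-14/23) = -28/23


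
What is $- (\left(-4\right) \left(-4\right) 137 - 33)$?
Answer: $-2159$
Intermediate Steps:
$- (\left(-4\right) \left(-4\right) 137 - 33) = - (16 \cdot 137 - 33) = - (2192 - 33) = \left(-1\right) 2159 = -2159$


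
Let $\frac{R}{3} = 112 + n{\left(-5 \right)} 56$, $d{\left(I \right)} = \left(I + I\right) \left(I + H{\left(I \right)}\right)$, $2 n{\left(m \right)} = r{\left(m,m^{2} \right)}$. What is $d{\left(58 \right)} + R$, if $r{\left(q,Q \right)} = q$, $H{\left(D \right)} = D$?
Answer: $13372$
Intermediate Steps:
$n{\left(m \right)} = \frac{m}{2}$
$d{\left(I \right)} = 4 I^{2}$ ($d{\left(I \right)} = \left(I + I\right) \left(I + I\right) = 2 I 2 I = 4 I^{2}$)
$R = -84$ ($R = 3 \left(112 + \frac{1}{2} \left(-5\right) 56\right) = 3 \left(112 - 140\right) = 3 \left(-28\right) = -84$)
$d{\left(58 \right)} + R = 4 \cdot 58^{2} - 84 = 4 \cdot 3364 - 84 = 13456 - 84 = 13372$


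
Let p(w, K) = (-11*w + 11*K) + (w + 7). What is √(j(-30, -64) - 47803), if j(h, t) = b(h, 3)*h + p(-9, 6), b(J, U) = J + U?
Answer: I*√46830 ≈ 216.4*I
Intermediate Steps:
p(w, K) = 7 - 10*w + 11*K (p(w, K) = (-11*w + 11*K) + (7 + w) = 7 - 10*w + 11*K)
j(h, t) = 163 + h*(3 + h) (j(h, t) = (h + 3)*h + (7 - 10*(-9) + 11*6) = (3 + h)*h + (7 + 90 + 66) = h*(3 + h) + 163 = 163 + h*(3 + h))
√(j(-30, -64) - 47803) = √((163 - 30*(3 - 30)) - 47803) = √((163 - 30*(-27)) - 47803) = √((163 + 810) - 47803) = √(973 - 47803) = √(-46830) = I*√46830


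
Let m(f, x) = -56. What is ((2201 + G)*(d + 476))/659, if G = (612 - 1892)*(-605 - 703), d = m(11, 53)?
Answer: 704105220/659 ≈ 1.0684e+6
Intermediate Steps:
d = -56
G = 1674240 (G = -1280*(-1308) = 1674240)
((2201 + G)*(d + 476))/659 = ((2201 + 1674240)*(-56 + 476))/659 = (1676441*420)*(1/659) = 704105220*(1/659) = 704105220/659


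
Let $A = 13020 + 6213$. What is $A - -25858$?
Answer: $45091$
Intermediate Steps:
$A = 19233$
$A - -25858 = 19233 - -25858 = 19233 + 25858 = 45091$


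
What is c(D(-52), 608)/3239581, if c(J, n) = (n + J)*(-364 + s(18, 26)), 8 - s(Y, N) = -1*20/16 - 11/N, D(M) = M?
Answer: -2561075/42114553 ≈ -0.060812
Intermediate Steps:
s(Y, N) = 37/4 + 11/N (s(Y, N) = 8 - (-1*20/16 - 11/N) = 8 - (-20*1/16 - 11/N) = 8 - (-5/4 - 11/N) = 8 + (5/4 + 11/N) = 37/4 + 11/N)
c(J, n) = -18425*J/52 - 18425*n/52 (c(J, n) = (n + J)*(-364 + (37/4 + 11/26)) = (J + n)*(-364 + (37/4 + 11*(1/26))) = (J + n)*(-364 + (37/4 + 11/26)) = (J + n)*(-364 + 503/52) = (J + n)*(-18425/52) = -18425*J/52 - 18425*n/52)
c(D(-52), 608)/3239581 = (-18425/52*(-52) - 18425/52*608)/3239581 = (18425 - 2800600/13)*(1/3239581) = -2561075/13*1/3239581 = -2561075/42114553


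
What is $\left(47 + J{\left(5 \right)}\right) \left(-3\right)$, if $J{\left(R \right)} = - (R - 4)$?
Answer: $-138$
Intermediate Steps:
$J{\left(R \right)} = 4 - R$ ($J{\left(R \right)} = - (-4 + R) = 4 - R$)
$\left(47 + J{\left(5 \right)}\right) \left(-3\right) = \left(47 + \left(4 - 5\right)\right) \left(-3\right) = \left(47 - 1\right) \left(-3\right) = 46 \left(-3\right) = -138$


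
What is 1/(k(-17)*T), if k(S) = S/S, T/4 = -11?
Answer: -1/44 ≈ -0.022727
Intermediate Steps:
T = -44 (T = 4*(-11) = -44)
k(S) = 1
1/(k(-17)*T) = 1/(1*(-44)) = 1/(-44) = -1/44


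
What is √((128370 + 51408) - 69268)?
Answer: √110510 ≈ 332.43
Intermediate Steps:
√((128370 + 51408) - 69268) = √(179778 - 69268) = √110510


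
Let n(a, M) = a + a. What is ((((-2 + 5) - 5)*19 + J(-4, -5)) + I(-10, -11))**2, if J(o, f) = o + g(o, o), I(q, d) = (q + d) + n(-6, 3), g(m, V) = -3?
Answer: 6084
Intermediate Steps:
n(a, M) = 2*a
I(q, d) = -12 + d + q (I(q, d) = (q + d) + 2*(-6) = (d + q) - 12 = -12 + d + q)
J(o, f) = -3 + o (J(o, f) = o - 3 = -3 + o)
((((-2 + 5) - 5)*19 + J(-4, -5)) + I(-10, -11))**2 = ((((-2 + 5) - 5)*19 + (-3 - 4)) + (-12 - 11 - 10))**2 = (((3 - 5)*19 - 7) - 33)**2 = ((-2*19 - 7) - 33)**2 = ((-38 - 7) - 33)**2 = (-45 - 33)**2 = (-78)**2 = 6084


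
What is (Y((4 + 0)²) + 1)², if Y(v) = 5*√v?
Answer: 441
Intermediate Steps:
(Y((4 + 0)²) + 1)² = (5*√((4 + 0)²) + 1)² = (5*√(4²) + 1)² = (5*√16 + 1)² = (5*4 + 1)² = (20 + 1)² = 21² = 441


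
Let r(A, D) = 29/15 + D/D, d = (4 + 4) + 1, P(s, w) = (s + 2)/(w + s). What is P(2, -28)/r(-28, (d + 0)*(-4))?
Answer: -15/286 ≈ -0.052448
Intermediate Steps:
P(s, w) = (2 + s)/(s + w)
d = 9 (d = 8 + 1 = 9)
r(A, D) = 44/15 (r(A, D) = 29*(1/15) + 1 = 29/15 + 1 = 44/15)
P(2, -28)/r(-28, (d + 0)*(-4)) = ((2 + 2)/(2 - 28))/(44/15) = (4/(-26))*(15/44) = -1/26*4*(15/44) = -2/13*15/44 = -15/286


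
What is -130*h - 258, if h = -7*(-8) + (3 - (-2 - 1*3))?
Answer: -8578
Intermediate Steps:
h = 64 (h = 56 + (3 - (-2 - 3)) = 56 + (3 - 1*(-5)) = 56 + (3 + 5) = 56 + 8 = 64)
-130*h - 258 = -130*64 - 258 = -8320 - 258 = -8578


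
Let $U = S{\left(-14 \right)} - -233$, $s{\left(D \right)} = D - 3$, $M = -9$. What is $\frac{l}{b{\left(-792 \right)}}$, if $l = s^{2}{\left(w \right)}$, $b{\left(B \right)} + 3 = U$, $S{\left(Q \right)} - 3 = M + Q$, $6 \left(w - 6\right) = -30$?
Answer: $\frac{2}{105} \approx 0.019048$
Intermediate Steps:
$w = 1$ ($w = 6 + \frac{1}{6} \left(-30\right) = 6 - 5 = 1$)
$S{\left(Q \right)} = -6 + Q$ ($S{\left(Q \right)} = 3 + \left(-9 + Q\right) = -6 + Q$)
$s{\left(D \right)} = -3 + D$ ($s{\left(D \right)} = D - 3 = -3 + D$)
$U = 213$ ($U = \left(-6 - 14\right) - -233 = -20 + 233 = 213$)
$b{\left(B \right)} = 210$ ($b{\left(B \right)} = -3 + 213 = 210$)
$l = 4$ ($l = \left(-3 + 1\right)^{2} = \left(-2\right)^{2} = 4$)
$\frac{l}{b{\left(-792 \right)}} = \frac{4}{210} = 4 \cdot \frac{1}{210} = \frac{2}{105}$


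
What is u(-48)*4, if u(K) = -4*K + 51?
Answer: 972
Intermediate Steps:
u(K) = 51 - 4*K
u(-48)*4 = (51 - 4*(-48))*4 = (51 + 192)*4 = 243*4 = 972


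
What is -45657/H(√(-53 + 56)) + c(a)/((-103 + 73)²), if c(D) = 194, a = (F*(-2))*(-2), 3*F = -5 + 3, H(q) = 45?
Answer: -456473/450 ≈ -1014.4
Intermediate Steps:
F = -⅔ (F = (-5 + 3)/3 = (⅓)*(-2) = -⅔ ≈ -0.66667)
a = -8/3 (a = -⅔*(-2)*(-2) = (4/3)*(-2) = -8/3 ≈ -2.6667)
-45657/H(√(-53 + 56)) + c(a)/((-103 + 73)²) = -45657/45 + 194/((-103 + 73)²) = -45657*1/45 + 194/((-30)²) = -5073/5 + 194/900 = -5073/5 + 194*(1/900) = -5073/5 + 97/450 = -456473/450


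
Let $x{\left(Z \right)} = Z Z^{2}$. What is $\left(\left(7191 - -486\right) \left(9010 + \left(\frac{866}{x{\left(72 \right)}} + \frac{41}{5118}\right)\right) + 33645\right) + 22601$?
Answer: $\frac{1435472312389}{20736} \approx 6.9226 \cdot 10^{7}$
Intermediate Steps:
$x{\left(Z \right)} = Z^{3}$
$\left(\left(7191 - -486\right) \left(9010 + \left(\frac{866}{x{\left(72 \right)}} + \frac{41}{5118}\right)\right) + 33645\right) + 22601 = \left(\left(7191 - -486\right) \left(9010 + \left(\frac{866}{72^{3}} + \frac{41}{5118}\right)\right) + 33645\right) + 22601 = \left(\left(7191 + 486\right) \left(9010 + \left(\frac{866}{373248} + 41 \cdot \frac{1}{5118}\right)\right) + 33645\right) + 22601 = \left(7677 \left(9010 + \left(866 \cdot \frac{1}{373248} + \frac{41}{5118}\right)\right) + 33645\right) + 22601 = \left(7677 \left(9010 + \left(\frac{433}{186624} + \frac{41}{5118}\right)\right) + 33645\right) + 22601 = \left(7677 \left(9010 + \frac{1644613}{159190272}\right) + 33645\right) + 22601 = \left(7677 \cdot \frac{1434305995333}{159190272} + 33645\right) + 22601 = \left(\frac{1434305995333}{20736} + 33645\right) + 22601 = \frac{1435003658053}{20736} + 22601 = \frac{1435472312389}{20736}$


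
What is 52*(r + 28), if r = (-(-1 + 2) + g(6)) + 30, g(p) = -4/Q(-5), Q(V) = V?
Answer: 15028/5 ≈ 3005.6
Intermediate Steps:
g(p) = 4/5 (g(p) = -4/(-5) = -4*(-1/5) = 4/5)
r = 149/5 (r = (-(-1 + 2) + 4/5) + 30 = (-1*1 + 4/5) + 30 = (-1 + 4/5) + 30 = -1/5 + 30 = 149/5 ≈ 29.800)
52*(r + 28) = 52*(149/5 + 28) = 52*(289/5) = 15028/5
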